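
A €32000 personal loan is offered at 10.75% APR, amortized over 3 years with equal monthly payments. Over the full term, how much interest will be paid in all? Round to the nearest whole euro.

Monthly rate = 10.75%/12 = 0.0089583; payment = 32,000 × 0.0089583 / (1 − (1+0.0089583)^−36) = €1,043.85.
Total paid = 36 × €1,043.85 = €37,578.60; interest = €37,578.60 − €32,000 = €5,578.60.

€5,579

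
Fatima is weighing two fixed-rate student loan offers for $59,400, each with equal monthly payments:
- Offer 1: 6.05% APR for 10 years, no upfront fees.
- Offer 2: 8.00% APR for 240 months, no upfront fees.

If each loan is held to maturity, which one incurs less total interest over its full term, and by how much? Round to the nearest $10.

Offer 1 by $39,930

Offer 1: at 6.05% the monthly rate is 0.0050417, so the payment is 59,400 × 0.0050417 / (1 − 1.0050417^−120) = $660.95.
Total interest on Offer 1 = 120 × $660.95 − $59,400 = $19,914.00.
Offer 2: monthly rate = 8%/12 = 0.0066667; payment = 59,400 × 0.0066667 / (1 − (1+0.0066667)^−240) = $496.85.
Total interest on Offer 2 = 240 × $496.85 − $59,400 = $59,844.00.
Offer 1 is lower by $39,930.00.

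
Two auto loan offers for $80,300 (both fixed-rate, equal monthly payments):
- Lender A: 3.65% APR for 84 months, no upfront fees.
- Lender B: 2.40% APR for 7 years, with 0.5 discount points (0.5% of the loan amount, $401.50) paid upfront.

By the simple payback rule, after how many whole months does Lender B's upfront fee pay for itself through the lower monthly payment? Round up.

Lender A: at 3.65% the monthly rate is 0.0030417, so the payment is 80,300 × 0.0030417 / (1 − 1.0030417^−84) = $1,084.72.
Lender B: monthly rate = 2.4%/12 = 0.0020000; payment = 80,300 × 0.0020000 / (1 − (1+0.0020000)^−84) = $1,039.45.
Monthly savings = $1,084.72 − $1,039.45 = $45.27.
Break-even = $401.50 / $45.27 = 8.87 → 9 months.

9 months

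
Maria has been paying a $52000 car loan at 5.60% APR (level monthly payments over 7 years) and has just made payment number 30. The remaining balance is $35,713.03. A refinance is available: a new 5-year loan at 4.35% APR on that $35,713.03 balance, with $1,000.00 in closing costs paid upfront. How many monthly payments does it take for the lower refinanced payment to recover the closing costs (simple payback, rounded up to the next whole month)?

Current payment = 52,000 × 5.6%/12 / (1 − (1+0.0046667)^−84) = $749.71.
Refinanced payment = 35,713.03 × 0.0036250 / (1 − (1+0.0036250)^−60) = $663.37.
Monthly savings = $749.71 − $663.37 = $86.34.
Break-even = $1,000.00 / $86.34 = 11.58 → 12 months.

12 months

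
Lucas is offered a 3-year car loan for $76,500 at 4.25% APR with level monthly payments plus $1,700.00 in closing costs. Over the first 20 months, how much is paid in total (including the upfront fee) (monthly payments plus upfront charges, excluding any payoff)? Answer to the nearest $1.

At 4.25% the monthly rate is 0.0035417, so the payment is 76,500 × 0.0035417 / (1 − 1.0035417^−36) = $2,267.10.
Total outlay = 20 × $2,267.10 + $1,700.00 = $47,042.00.

$47,042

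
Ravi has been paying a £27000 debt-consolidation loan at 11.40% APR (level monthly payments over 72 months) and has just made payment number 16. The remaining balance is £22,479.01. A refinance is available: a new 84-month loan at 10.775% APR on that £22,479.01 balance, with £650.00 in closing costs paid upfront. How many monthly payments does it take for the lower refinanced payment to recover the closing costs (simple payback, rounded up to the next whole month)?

5 months

Current payment = 27,000 × 11.4%/12 / (1 − (1+0.0095000)^−72) = £519.47.
Refinanced payment = 22,479.01 × 0.0089792 / (1 − (1+0.0089792)^−84) = £382.24.
Monthly savings = £519.47 − £382.24 = £137.23.
Break-even = £650.00 / £137.23 = 4.74 → 5 months.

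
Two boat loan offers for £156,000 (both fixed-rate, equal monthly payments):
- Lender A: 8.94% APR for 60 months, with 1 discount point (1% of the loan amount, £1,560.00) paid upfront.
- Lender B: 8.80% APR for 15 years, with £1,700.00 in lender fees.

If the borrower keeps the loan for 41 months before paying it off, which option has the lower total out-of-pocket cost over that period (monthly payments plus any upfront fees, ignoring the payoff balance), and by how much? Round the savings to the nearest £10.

Lender B by £68,330

Lender A: monthly rate = 8.94%/12 = 0.0074500; payment = 156,000 × 0.0074500 / (1 − (1+0.0074500)^−60) = £3,233.76.
Lender B: monthly rate = 8.8%/12 = 0.0073333; payment = 156,000 × 0.0073333 / (1 − (1+0.0073333)^−180) = £1,563.75.
Over 41 months: Lender A costs 41 × £3,233.76 + £1,560.00 = £134,144.16; Lender B costs 41 × £1,563.75 + £1,700.00 = £65,813.75.
Lender B is cheaper by £134,144.16 − £65,813.75 = £68,330.41.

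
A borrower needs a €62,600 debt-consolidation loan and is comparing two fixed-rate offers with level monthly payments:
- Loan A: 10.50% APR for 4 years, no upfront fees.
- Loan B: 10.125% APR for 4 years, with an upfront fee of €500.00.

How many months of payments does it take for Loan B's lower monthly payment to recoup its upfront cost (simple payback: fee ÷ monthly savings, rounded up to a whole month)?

Loan A: at 10.50% the monthly rate is 0.0087500, so the payment is 62,600 × 0.0087500 / (1 − 1.0087500^−48) = €1,602.77.
Loan B: at 10.125% the monthly rate is 0.0084375, so the payment is 62,600 × 0.0084375 / (1 − 1.0084375^−48) = €1,591.46.
Monthly savings = €1,602.77 − €1,591.46 = €11.31.
Break-even = €500.00 / €11.31 = 44.21 → 45 months.

45 months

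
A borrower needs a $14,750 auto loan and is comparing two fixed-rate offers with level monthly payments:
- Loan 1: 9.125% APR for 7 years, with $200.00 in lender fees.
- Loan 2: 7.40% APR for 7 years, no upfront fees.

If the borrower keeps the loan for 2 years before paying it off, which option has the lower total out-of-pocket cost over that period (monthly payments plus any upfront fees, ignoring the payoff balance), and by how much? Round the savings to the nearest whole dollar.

Loan 1: at 9.125% the monthly rate is 0.0076042, so the payment is 14,750 × 0.0076042 / (1 − 1.0076042^−84) = $238.25.
Loan 2: monthly rate = 7.4%/12 = 0.0061667; payment = 14,750 × 0.0061667 / (1 − (1+0.0061667)^−84) = $225.51.
Over 24 months: Loan 1 costs 24 × $238.25 + $200.00 = $5,918.00; Loan 2 costs 24 × $225.51 = $5,412.24.
Loan 2 is cheaper by $5,918.00 − $5,412.24 = $505.76.

Loan 2 by $506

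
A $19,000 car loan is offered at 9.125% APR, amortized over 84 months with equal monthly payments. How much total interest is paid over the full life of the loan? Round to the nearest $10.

$6,780

At 9.125% the monthly rate is 0.0076042, so the payment is 19,000 × 0.0076042 / (1 − 1.0076042^−84) = $306.90.
Total paid = 84 × $306.90 = $25,779.60; interest = $25,779.60 − $19,000 = $6,779.60.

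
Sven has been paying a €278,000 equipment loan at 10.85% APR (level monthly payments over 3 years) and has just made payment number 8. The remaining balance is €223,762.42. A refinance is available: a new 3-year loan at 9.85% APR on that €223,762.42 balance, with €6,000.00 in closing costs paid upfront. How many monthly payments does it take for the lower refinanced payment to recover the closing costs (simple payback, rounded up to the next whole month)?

4 months

Current payment = 278,000 × 10.85%/12 / (1 − (1+0.0090417)^−36) = €9,081.63.
Refinanced payment = 223,762.42 × 0.0082083 / (1 − (1+0.0082083)^−36) = €7,204.44.
Monthly savings = €9,081.63 − €7,204.44 = €1,877.19.
Break-even = €6,000.00 / €1,877.19 = 3.20 → 4 months.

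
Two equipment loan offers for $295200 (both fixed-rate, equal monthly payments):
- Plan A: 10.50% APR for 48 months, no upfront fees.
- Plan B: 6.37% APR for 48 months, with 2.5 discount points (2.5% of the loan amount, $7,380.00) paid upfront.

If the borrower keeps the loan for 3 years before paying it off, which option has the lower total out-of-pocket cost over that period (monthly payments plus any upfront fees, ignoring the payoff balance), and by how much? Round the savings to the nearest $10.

Plan A: monthly rate = 10.5%/12 = 0.0087500; payment = 295,200 × 0.0087500 / (1 − (1+0.0087500)^−48) = $7,558.12.
Plan B: at 6.37% the monthly rate is 0.0053083, so the payment is 295,200 × 0.0053083 / (1 − 1.0053083^−48) = $6,982.97.
Over 36 months: Plan A costs 36 × $7,558.12 = $272,092.32; Plan B costs 36 × $6,982.97 + $7,380.00 = $258,766.92.
Plan B is cheaper by $272,092.32 − $258,766.92 = $13,325.40.

Plan B by $13,330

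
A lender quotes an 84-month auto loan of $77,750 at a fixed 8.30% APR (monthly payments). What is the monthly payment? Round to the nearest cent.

$1,223.48

At 8.30% the monthly rate is 0.0069167, so the payment is 77,750 × 0.0069167 / (1 − 1.0069167^−84) = $1,223.48.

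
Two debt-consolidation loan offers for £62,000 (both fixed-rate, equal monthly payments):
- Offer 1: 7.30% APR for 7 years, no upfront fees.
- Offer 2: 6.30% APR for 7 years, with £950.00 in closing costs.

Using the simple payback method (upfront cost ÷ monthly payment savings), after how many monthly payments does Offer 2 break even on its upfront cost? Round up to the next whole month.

Offer 1: at 7.30% the monthly rate is 0.0060833, so the payment is 62,000 × 0.0060833 / (1 − 1.0060833^−84) = £944.86.
Offer 2: at 6.30% the monthly rate is 0.0052500, so the payment is 62,000 × 0.0052500 / (1 − 1.0052500^−84) = £914.67.
Monthly savings = £944.86 − £914.67 = £30.19.
Break-even = £950.00 / £30.19 = 31.47 → 32 months.

32 months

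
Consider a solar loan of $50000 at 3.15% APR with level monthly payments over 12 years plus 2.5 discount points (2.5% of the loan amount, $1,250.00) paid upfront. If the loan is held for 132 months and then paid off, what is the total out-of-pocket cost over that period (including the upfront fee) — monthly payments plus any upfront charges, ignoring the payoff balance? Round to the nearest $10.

Monthly rate = 3.15%/12 = 0.0026250; payment = 50,000 × 0.0026250 / (1 − (1+0.0026250)^−144) = $417.42.
Total outlay = 132 × $417.42 + $1,250.00 = $56,349.44.

$56,350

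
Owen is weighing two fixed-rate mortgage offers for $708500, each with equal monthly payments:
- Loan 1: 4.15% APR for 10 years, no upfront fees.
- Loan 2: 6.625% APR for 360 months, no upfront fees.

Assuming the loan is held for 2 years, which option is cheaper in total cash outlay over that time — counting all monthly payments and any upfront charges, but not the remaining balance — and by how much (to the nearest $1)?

Loan 2 by $64,494

Loan 1: monthly rate = 4.15%/12 = 0.0034583; payment = 708,500 × 0.0034583 / (1 − (1+0.0034583)^−120) = $7,223.83.
Loan 2: monthly rate = 6.625%/12 = 0.0055208; payment = 708,500 × 0.0055208 / (1 − (1+0.0055208)^−360) = $4,536.60.
Over 24 months: Loan 1 costs 24 × $7,223.83 = $173,371.92; Loan 2 costs 24 × $4,536.60 = $108,878.40.
Loan 2 is cheaper by $173,371.92 − $108,878.40 = $64,493.52.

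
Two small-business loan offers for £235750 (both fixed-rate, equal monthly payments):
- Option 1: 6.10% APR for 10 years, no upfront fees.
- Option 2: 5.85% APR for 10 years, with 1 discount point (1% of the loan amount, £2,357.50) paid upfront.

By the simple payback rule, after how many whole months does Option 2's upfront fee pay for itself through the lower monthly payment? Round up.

Option 1: at 6.10% the monthly rate is 0.0050833, so the payment is 235,750 × 0.0050833 / (1 − 1.0050833^−120) = £2,629.16.
Option 2: monthly rate = 5.85%/12 = 0.0048750; payment = 235,750 × 0.0048750 / (1 − (1+0.0048750)^−120) = £2,599.59.
Monthly savings = £2,629.16 − £2,599.59 = £29.57.
Break-even = £2,357.50 / £29.57 = 79.73 → 80 months.

80 months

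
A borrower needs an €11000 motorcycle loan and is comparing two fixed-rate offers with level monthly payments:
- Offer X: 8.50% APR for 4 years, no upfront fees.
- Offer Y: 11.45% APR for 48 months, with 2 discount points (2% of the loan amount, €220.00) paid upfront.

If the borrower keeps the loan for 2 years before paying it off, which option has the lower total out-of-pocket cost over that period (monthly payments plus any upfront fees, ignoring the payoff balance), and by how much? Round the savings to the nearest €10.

Offer X: monthly rate = 8.5%/12 = 0.0070833; payment = 11,000 × 0.0070833 / (1 − (1+0.0070833)^−48) = €271.13.
Offer Y: monthly rate = 11.45%/12 = 0.0095417; payment = 11,000 × 0.0095417 / (1 − (1+0.0095417)^−48) = €286.71.
Over 24 months: Offer X costs 24 × €271.13 = €6,507.12; Offer Y costs 24 × €286.71 + €220.00 = €7,101.04.
Offer X is cheaper by €7,101.04 − €6,507.12 = €593.92.

Offer X by €590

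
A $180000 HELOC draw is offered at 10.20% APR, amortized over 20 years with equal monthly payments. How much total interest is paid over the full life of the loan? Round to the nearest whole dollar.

$242,630

Monthly rate = 10.2%/12 = 0.0085000; payment = 180,000 × 0.0085000 / (1 − (1+0.0085000)^−240) = $1,760.96.
Total paid = 240 × $1,760.96 = $422,630.40; interest = $422,630.40 − $180,000 = $242,630.40.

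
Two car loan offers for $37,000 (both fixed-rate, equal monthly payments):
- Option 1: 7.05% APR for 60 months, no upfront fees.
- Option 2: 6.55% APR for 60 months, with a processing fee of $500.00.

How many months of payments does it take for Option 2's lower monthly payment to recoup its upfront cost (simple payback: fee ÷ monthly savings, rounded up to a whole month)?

Option 1: at 7.05% the monthly rate is 0.0058750, so the payment is 37,000 × 0.0058750 / (1 − 1.0058750^−60) = $733.52.
Option 2: monthly rate = 6.55%/12 = 0.0054583; payment = 37,000 × 0.0054583 / (1 − (1+0.0054583)^−60) = $724.81.
Monthly savings = $733.52 − $724.81 = $8.71.
Break-even = $500.00 / $8.71 = 57.41 → 58 months.

58 months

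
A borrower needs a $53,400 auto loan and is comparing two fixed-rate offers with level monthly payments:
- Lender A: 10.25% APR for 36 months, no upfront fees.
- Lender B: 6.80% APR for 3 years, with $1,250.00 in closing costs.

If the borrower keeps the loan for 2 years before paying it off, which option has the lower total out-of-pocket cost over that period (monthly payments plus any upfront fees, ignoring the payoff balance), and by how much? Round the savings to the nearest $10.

Lender B by $800

Lender A: at 10.25% the monthly rate is 0.0085417, so the payment is 53,400 × 0.0085417 / (1 − 1.0085417^−36) = $1,729.34.
Lender B: at 6.80% the monthly rate is 0.0056667, so the payment is 53,400 × 0.0056667 / (1 − 1.0056667^−36) = $1,643.96.
Over 24 months: Lender A costs 24 × $1,729.34 = $41,504.16; Lender B costs 24 × $1,643.96 + $1,250.00 = $40,705.04.
Lender B is cheaper by $41,504.16 − $40,705.04 = $799.12.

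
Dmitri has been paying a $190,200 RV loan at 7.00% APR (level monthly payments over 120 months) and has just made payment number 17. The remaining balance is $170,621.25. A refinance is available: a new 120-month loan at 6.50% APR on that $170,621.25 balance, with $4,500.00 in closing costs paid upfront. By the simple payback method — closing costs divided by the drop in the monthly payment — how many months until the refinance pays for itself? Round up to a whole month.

Current payment = 190,200 × 7%/12 / (1 − (1+0.0058333)^−120) = $2,208.38.
Refinanced payment = 170,621.25 × 0.0054167 / (1 − (1+0.0054167)^−120) = $1,937.37.
Monthly savings = $2,208.38 − $1,937.37 = $271.01.
Break-even = $4,500.00 / $271.01 = 16.60 → 17 months.

17 months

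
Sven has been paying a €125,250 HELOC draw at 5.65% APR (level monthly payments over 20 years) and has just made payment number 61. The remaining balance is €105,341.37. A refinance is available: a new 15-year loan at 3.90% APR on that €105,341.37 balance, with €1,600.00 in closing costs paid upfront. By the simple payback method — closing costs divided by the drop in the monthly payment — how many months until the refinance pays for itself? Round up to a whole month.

Current payment = 125,250 × 5.65%/12 / (1 − (1+0.0047083)^−240) = €872.22.
Refinanced payment = 105,341.37 × 0.0032500 / (1 − (1+0.0032500)^−180) = €773.93.
Monthly savings = €872.22 − €773.93 = €98.29.
Break-even = €1,600.00 / €98.29 = 16.28 → 17 months.

17 months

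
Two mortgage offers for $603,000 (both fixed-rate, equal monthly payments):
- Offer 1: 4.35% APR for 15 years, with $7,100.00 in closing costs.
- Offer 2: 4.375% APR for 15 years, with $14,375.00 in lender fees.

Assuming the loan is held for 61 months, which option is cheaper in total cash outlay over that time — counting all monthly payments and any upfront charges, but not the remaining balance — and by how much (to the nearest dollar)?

Offer 1 by $7,742

Offer 1: monthly rate = 4.35%/12 = 0.0036250; payment = 603,000 × 0.0036250 / (1 − (1+0.0036250)^−180) = $4,566.82.
Offer 2: monthly rate = 4.375%/12 = 0.0036458; payment = 603,000 × 0.0036458 / (1 − (1+0.0036458)^−180) = $4,574.48.
Over 61 months: Offer 1 costs 61 × $4,566.82 + $7,100.00 = $285,676.02; Offer 2 costs 61 × $4,574.48 + $14,375.00 = $293,418.28.
Offer 1 is cheaper by $293,418.28 − $285,676.02 = $7,742.26.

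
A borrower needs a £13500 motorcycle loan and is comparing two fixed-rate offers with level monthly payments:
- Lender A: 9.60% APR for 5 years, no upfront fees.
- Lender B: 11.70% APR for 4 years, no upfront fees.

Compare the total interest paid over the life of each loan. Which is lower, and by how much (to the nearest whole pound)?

Lender B by £82

Lender A: monthly rate = 9.6%/12 = 0.0080000; payment = 13,500 × 0.0080000 / (1 − (1+0.0080000)^−60) = £284.19.
Total interest on Lender A = 60 × £284.19 − £13,500 = £3,551.40.
Lender B: monthly rate = 11.7%/12 = 0.0097500; payment = 13,500 × 0.0097500 / (1 − (1+0.0097500)^−48) = £353.52.
Total interest on Lender B = 48 × £353.52 − £13,500 = £3,468.96.
Lender B is lower by £82.44.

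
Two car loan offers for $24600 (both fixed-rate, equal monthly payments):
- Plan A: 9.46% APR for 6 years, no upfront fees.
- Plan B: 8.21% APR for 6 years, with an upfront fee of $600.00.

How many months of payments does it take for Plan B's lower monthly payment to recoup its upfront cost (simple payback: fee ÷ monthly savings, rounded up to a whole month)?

40 months

Plan A: monthly rate = 9.46%/12 = 0.0078833; payment = 24,600 × 0.0078833 / (1 − (1+0.0078833)^−72) = $449.07.
Plan B: monthly rate = 8.21%/12 = 0.0068417; payment = 24,600 × 0.0068417 / (1 − (1+0.0068417)^−72) = $433.84.
Monthly savings = $449.07 − $433.84 = $15.23.
Break-even = $600.00 / $15.23 = 39.40 → 40 months.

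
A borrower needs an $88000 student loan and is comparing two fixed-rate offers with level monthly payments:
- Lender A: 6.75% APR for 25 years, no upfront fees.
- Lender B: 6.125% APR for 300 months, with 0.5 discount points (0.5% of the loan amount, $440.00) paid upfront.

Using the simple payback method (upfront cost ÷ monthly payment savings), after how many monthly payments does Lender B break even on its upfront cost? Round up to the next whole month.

13 months

Lender A: monthly rate = 6.75%/12 = 0.0056250; payment = 88,000 × 0.0056250 / (1 − (1+0.0056250)^−300) = $608.00.
Lender B: at 6.125% the monthly rate is 0.0051042, so the payment is 88,000 × 0.0051042 / (1 − 1.0051042^−300) = $573.73.
Monthly savings = $608.00 − $573.73 = $34.27.
Break-even = $440.00 / $34.27 = 12.84 → 13 months.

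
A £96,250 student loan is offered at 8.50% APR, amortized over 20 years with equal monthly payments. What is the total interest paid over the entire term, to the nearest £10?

At 8.50% the monthly rate is 0.0070833, so the payment is 96,250 × 0.0070833 / (1 − 1.0070833^−240) = £835.28.
Total paid = 240 × £835.28 = £200,467.20; interest = £200,467.20 − £96,250 = £104,217.20.

£104,220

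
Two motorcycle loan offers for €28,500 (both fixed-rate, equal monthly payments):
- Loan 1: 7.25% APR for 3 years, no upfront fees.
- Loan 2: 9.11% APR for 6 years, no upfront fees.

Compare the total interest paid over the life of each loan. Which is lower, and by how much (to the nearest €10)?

Loan 1: monthly rate = 7.25%/12 = 0.0060417; payment = 28,500 × 0.0060417 / (1 − (1+0.0060417)^−36) = €883.26.
Total interest on Loan 1 = 36 × €883.26 − €28,500 = €3,297.36.
Loan 2: at 9.11% the monthly rate is 0.0075917, so the payment is 28,500 × 0.0075917 / (1 − 1.0075917^−72) = €515.29.
Total interest on Loan 2 = 72 × €515.29 − €28,500 = €8,600.88.
Loan 1 is lower by €5,303.52.

Loan 1 by €5,300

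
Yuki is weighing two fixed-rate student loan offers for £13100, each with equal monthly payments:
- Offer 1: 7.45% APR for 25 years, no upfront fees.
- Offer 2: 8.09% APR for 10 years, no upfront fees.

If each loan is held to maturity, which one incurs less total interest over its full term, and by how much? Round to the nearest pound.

Offer 2 by £9,767

Offer 1: monthly rate = 7.45%/12 = 0.0062083; payment = 13,100 × 0.0062083 / (1 − (1+0.0062083)^−300) = £96.38.
Total interest on Offer 1 = 300 × £96.38 − £13,100 = £15,814.00.
Offer 2: at 8.09% the monthly rate is 0.0067417, so the payment is 13,100 × 0.0067417 / (1 − 1.0067417^−120) = £159.56.
Total interest on Offer 2 = 120 × £159.56 − £13,100 = £6,047.20.
Offer 2 is lower by £9,766.80.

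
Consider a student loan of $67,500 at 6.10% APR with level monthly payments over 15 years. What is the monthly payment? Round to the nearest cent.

$573.26

At 6.10% the monthly rate is 0.0050833, so the payment is 67,500 × 0.0050833 / (1 − 1.0050833^−180) = $573.26.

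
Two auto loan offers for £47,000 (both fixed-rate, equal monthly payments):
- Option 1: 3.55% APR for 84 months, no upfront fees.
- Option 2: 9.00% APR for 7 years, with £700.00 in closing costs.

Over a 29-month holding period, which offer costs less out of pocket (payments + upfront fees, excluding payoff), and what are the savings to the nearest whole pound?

Option 1: at 3.55% the monthly rate is 0.0029583, so the payment is 47,000 × 0.0029583 / (1 − 1.0029583^−84) = £632.74.
Option 2: at 9.00% the monthly rate is 0.0075000, so the payment is 47,000 × 0.0075000 / (1 − 1.0075000^−84) = £756.19.
Over 29 months: Option 1 costs 29 × £632.74 = £18,349.46; Option 2 costs 29 × £756.19 + £700.00 = £22,629.51.
Option 1 is cheaper by £22,629.51 − £18,349.46 = £4,280.05.

Option 1 by £4,280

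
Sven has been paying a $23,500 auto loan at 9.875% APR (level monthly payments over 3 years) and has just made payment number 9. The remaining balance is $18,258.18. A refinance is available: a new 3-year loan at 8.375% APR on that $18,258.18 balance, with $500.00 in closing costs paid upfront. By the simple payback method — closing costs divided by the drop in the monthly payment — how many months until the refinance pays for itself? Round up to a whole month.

3 months

Current payment = 23,500 × 9.875%/12 / (1 − (1+0.0082292)^−36) = $756.90.
Refinanced payment = 18,258.18 × 0.0069792 / (1 − (1+0.0069792)^−36) = $575.31.
Monthly savings = $756.90 − $575.31 = $181.59.
Break-even = $500.00 / $181.59 = 2.75 → 3 months.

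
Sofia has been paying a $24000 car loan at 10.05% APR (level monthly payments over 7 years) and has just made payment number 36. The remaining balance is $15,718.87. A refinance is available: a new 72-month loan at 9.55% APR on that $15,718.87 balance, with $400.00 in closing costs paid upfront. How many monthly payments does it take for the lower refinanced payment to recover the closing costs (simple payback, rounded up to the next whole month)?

Current payment = 24,000 × 10.05%/12 / (1 − (1+0.0083750)^−84) = $399.05.
Refinanced payment = 15,718.87 × 0.0079583 / (1 − (1+0.0079583)^−72) = $287.65.
Monthly savings = $399.05 − $287.65 = $111.40.
Break-even = $400.00 / $111.40 = 3.59 → 4 months.

4 months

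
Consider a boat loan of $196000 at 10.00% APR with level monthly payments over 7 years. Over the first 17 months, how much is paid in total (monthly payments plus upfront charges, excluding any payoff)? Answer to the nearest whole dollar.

At 10.00% the monthly rate is 0.0083333, so the payment is 196,000 × 0.0083333 / (1 − 1.0083333^−84) = $3,253.83.
Total outlay = 17 × $3,253.83 = $55,315.11.

$55,315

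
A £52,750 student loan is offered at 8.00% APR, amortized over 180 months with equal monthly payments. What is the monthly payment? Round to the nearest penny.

At 8.00% the monthly rate is 0.0066667, so the payment is 52,750 × 0.0066667 / (1 − 1.0066667^−180) = £504.11.

£504.11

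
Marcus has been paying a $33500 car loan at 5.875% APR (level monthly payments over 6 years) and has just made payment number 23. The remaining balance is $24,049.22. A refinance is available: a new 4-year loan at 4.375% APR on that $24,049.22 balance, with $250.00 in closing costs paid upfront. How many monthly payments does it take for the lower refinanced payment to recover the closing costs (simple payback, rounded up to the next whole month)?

41 months

Current payment = 33,500 × 5.875%/12 / (1 − (1+0.0048958)^−72) = $553.22.
Refinanced payment = 24,049.22 × 0.0036458 / (1 − (1+0.0036458)^−48) = $547.05.
Monthly savings = $553.22 − $547.05 = $6.17.
Break-even = $250.00 / $6.17 = 40.52 → 41 months.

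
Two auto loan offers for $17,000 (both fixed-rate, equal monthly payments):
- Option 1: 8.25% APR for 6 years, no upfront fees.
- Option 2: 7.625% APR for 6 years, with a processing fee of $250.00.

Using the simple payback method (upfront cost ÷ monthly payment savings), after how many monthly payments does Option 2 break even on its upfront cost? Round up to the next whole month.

Option 1: at 8.25% the monthly rate is 0.0068750, so the payment is 17,000 × 0.0068750 / (1 − 1.0068750^−72) = $300.14.
Option 2: monthly rate = 7.625%/12 = 0.0063542; payment = 17,000 × 0.0063542 / (1 − (1+0.0063542)^−72) = $294.96.
Monthly savings = $300.14 − $294.96 = $5.18.
Break-even = $250.00 / $5.18 = 48.26 → 49 months.

49 months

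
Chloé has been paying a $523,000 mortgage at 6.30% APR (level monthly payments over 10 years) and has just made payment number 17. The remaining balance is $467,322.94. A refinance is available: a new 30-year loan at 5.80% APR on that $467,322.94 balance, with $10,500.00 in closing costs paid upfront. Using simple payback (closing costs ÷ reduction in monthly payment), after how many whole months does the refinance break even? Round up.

Current payment = 523,000 × 6.3%/12 / (1 − (1+0.0052500)^−120) = $5,885.48.
Refinanced payment = 467,322.94 × 0.0048333 / (1 − (1+0.0048333)^−360) = $2,742.03.
Monthly savings = $5,885.48 − $2,742.03 = $3,143.45.
Break-even = $10,500.00 / $3,143.45 = 3.34 → 4 months.

4 months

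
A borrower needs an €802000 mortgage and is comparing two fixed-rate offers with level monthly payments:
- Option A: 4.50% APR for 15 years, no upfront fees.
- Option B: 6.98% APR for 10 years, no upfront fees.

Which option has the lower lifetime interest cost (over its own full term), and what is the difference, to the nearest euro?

Option A by €12,092

Option A: monthly rate = 4.5%/12 = 0.0037500; payment = 802,000 × 0.0037500 / (1 − (1+0.0037500)^−180) = €6,135.25.
Total interest on Option A = 180 × €6,135.25 − €802,000 = €302,345.00.
Option B: at 6.98% the monthly rate is 0.0058167, so the payment is 802,000 × 0.0058167 / (1 − 1.0058167^−120) = €9,303.64.
Total interest on Option B = 120 × €9,303.64 − €802,000 = €314,436.80.
Option A is lower by €12,091.80.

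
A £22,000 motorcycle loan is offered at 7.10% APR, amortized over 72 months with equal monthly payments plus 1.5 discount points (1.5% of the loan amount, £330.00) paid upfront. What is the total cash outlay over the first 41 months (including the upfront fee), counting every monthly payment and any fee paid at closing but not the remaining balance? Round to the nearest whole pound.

£15,752

Monthly rate = 7.1%/12 = 0.0059167; payment = 22,000 × 0.0059167 / (1 − (1+0.0059167)^−72) = £376.14.
Total outlay = 41 × £376.14 + £330.00 = £15,751.74.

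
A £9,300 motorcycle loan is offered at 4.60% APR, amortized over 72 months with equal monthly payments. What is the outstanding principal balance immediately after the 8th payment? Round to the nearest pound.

£8,389

With monthly rate i = 4.6%/12 = 0.0038333, the balance after k of n payments is P · [(1+i)^n − (1+i)^k] / [(1+i)^n − 1].
(1+0.0038333)^72 = 1.31715268 and (1+0.0038333)^8 = 1.03108128, so the balance is 9,300 × (1.31715268 − 1.03108128) / (1.31715268 − 1) = £8,388.59.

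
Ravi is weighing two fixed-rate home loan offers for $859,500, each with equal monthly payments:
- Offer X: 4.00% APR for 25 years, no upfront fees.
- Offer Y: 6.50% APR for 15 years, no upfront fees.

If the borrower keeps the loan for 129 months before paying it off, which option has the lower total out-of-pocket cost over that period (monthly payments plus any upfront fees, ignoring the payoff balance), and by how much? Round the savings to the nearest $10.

Offer X: at 4.00% the monthly rate is 0.0033333, so the payment is 859,500 × 0.0033333 / (1 − 1.0033333^−300) = $4,536.76.
Offer Y: monthly rate = 6.5%/12 = 0.0054167; payment = 859,500 × 0.0054167 / (1 − (1+0.0054167)^−180) = $7,487.17.
Over 129 months: Offer X costs 129 × $4,536.76 = $585,242.04; Offer Y costs 129 × $7,487.17 = $965,844.93.
Offer X is cheaper by $965,844.93 − $585,242.04 = $380,602.89.

Offer X by $380,600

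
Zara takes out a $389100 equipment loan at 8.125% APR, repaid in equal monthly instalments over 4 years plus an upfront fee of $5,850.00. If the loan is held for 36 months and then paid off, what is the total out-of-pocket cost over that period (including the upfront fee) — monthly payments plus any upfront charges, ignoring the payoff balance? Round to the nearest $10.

$348,640

Monthly rate = 8.125%/12 = 0.0067708; payment = 389,100 × 0.0067708 / (1 − (1+0.0067708)^−48) = $9,521.92.
Total outlay = 36 × $9,521.92 + $5,850.00 = $348,639.12.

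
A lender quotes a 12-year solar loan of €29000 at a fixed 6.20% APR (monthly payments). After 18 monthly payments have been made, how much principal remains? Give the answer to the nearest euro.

With monthly rate i = 6.2%/12 = 0.0051667, the balance after k of n payments is P · [(1+i)^n − (1+i)^k] / [(1+i)^n − 1].
(1+0.0051667)^144 = 2.10030925 and (1+0.0051667)^18 = 1.09719901, so the balance is 29,000 × (2.10030925 − 1.09719901) / (2.10030925 − 1) = €26,438.20.

€26,438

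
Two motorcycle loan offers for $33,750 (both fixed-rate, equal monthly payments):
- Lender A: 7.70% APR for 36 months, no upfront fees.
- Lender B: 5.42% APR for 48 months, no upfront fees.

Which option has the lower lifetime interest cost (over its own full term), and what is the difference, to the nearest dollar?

Lender A: monthly rate = 7.7%/12 = 0.0064167; payment = 33,750 × 0.0064167 / (1 − (1+0.0064167)^−36) = $1,052.94.
Total interest on Lender A = 36 × $1,052.94 − $33,750 = $4,155.84.
Lender B: monthly rate = 5.42%/12 = 0.0045167; payment = 33,750 × 0.0045167 / (1 − (1+0.0045167)^−48) = $783.68.
Total interest on Lender B = 48 × $783.68 − $33,750 = $3,866.64.
Lender B is lower by $289.20.

Lender B by $289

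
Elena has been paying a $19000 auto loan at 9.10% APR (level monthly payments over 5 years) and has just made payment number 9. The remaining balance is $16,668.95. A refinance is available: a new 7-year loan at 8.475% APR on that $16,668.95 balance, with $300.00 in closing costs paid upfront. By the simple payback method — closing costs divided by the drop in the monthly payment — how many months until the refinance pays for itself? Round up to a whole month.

3 months

Current payment = 19,000 × 9.1%/12 / (1 − (1+0.0075833)^−60) = $395.33.
Refinanced payment = 16,668.95 × 0.0070625 / (1 − (1+0.0070625)^−84) = $263.77.
Monthly savings = $395.33 − $263.77 = $131.56.
Break-even = $300.00 / $131.56 = 2.28 → 3 months.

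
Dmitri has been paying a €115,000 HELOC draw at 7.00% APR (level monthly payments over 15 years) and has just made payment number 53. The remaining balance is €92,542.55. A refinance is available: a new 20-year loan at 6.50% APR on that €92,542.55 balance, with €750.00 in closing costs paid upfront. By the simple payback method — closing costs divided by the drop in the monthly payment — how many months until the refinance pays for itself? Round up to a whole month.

3 months

Current payment = 115,000 × 7%/12 / (1 − (1+0.0058333)^−180) = €1,033.65.
Refinanced payment = 92,542.55 × 0.0054167 / (1 − (1+0.0054167)^−240) = €689.97.
Monthly savings = €1,033.65 − €689.97 = €343.68.
Break-even = €750.00 / €343.68 = 2.18 → 3 months.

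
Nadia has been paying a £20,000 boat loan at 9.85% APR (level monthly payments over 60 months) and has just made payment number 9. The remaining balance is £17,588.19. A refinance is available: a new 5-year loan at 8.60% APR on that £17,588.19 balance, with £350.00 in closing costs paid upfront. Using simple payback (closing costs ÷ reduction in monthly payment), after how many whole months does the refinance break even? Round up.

Current payment = 20,000 × 9.85%/12 / (1 − (1+0.0082083)^−60) = £423.47.
Refinanced payment = 17,588.19 × 0.0071667 / (1 − (1+0.0071667)^−60) = £361.70.
Monthly savings = £423.47 − £361.70 = £61.77.
Break-even = £350.00 / £61.77 = 5.67 → 6 months.

6 months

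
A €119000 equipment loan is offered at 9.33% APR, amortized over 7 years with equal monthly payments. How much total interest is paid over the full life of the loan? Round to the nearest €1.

€43,506

Monthly rate = 9.33%/12 = 0.0077750; payment = 119,000 × 0.0077750 / (1 − (1+0.0077750)^−84) = €1,934.59.
Total paid = 84 × €1,934.59 = €162,505.56; interest = €162,505.56 − €119,000 = €43,505.56.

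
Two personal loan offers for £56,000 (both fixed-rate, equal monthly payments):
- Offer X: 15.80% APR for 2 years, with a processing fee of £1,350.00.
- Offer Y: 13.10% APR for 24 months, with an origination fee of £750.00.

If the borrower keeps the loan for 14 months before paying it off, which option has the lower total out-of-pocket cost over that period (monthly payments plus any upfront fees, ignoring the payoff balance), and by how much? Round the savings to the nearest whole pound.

Offer X: at 15.80% the monthly rate is 0.0131667, so the payment is 56,000 × 0.0131667 / (1 − 1.0131667^−24) = £2,736.59.
Offer Y: monthly rate = 13.1%/12 = 0.0109167; payment = 56,000 × 0.0109167 / (1 − (1+0.0109167)^−24) = £2,664.97.
Over 14 months: Offer X costs 14 × £2,736.59 + £1,350.00 = £39,662.26; Offer Y costs 14 × £2,664.97 + £750.00 = £38,059.58.
Offer Y is cheaper by £39,662.26 − £38,059.58 = £1,602.68.

Offer Y by £1,603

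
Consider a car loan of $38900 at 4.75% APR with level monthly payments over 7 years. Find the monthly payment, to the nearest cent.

Monthly rate = 4.75%/12 = 0.0039583; payment = 38,900 × 0.0039583 / (1 − (1+0.0039583)^−84) = $545.25.

$545.25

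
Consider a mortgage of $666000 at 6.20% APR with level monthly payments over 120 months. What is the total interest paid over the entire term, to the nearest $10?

$229,320

At 6.20% the monthly rate is 0.0051667, so the payment is 666,000 × 0.0051667 / (1 − 1.0051667^−120) = $7,461.03.
Total paid = 120 × $7,461.03 = $895,323.60; interest = $895,323.60 − $666,000 = $229,323.60.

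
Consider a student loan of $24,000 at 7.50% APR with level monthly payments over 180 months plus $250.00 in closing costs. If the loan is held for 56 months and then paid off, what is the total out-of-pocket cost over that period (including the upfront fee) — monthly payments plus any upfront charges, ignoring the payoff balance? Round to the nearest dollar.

$12,709

At 7.50% the monthly rate is 0.0062500, so the payment is 24,000 × 0.0062500 / (1 − 1.0062500^−180) = $222.48.
Total outlay = 56 × $222.48 + $250.00 = $12,708.88.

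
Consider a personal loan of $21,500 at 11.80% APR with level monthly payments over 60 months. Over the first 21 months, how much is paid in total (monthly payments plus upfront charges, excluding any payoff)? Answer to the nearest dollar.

$9,998

At 11.80% the monthly rate is 0.0098333, so the payment is 21,500 × 0.0098333 / (1 − 1.0098333^−60) = $476.09.
Total outlay = 21 × $476.09 = $9,997.89.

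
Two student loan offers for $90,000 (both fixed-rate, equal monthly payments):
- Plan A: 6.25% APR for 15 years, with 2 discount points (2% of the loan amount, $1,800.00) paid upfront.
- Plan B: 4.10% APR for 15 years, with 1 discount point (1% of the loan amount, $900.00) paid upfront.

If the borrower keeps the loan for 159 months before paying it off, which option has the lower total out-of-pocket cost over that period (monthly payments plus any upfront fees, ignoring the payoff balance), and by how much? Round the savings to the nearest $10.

Plan B by $17,030

Plan A: at 6.25% the monthly rate is 0.0052083, so the payment is 90,000 × 0.0052083 / (1 − 1.0052083^−180) = $771.68.
Plan B: monthly rate = 4.1%/12 = 0.0034167; payment = 90,000 × 0.0034167 / (1 − (1+0.0034167)^−180) = $670.24.
Over 159 months: Plan A costs 159 × $771.68 + $1,800.00 = $124,497.12; Plan B costs 159 × $670.24 + $900.00 = $107,468.16.
Plan B is cheaper by $124,497.12 − $107,468.16 = $17,028.96.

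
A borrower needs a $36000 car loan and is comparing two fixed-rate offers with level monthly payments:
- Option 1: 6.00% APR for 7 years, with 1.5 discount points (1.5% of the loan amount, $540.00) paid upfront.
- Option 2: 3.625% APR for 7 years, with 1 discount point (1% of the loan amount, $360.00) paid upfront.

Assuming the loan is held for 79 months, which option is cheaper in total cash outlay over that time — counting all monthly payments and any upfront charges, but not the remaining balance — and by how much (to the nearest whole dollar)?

Option 1: monthly rate = 6%/12 = 0.0050000; payment = 36,000 × 0.0050000 / (1 − (1+0.0050000)^−84) = $525.91.
Option 2: at 3.625% the monthly rate is 0.0030208, so the payment is 36,000 × 0.0030208 / (1 − 1.0030208^−84) = $485.89.
Over 79 months: Option 1 costs 79 × $525.91 + $540.00 = $42,086.89; Option 2 costs 79 × $485.89 + $360.00 = $38,745.31.
Option 2 is cheaper by $42,086.89 − $38,745.31 = $3,341.58.

Option 2 by $3,342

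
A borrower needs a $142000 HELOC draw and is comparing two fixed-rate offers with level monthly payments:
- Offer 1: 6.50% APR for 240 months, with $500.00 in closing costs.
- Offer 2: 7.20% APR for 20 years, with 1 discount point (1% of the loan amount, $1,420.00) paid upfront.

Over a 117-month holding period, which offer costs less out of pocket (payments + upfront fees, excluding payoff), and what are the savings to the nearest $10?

Offer 1 by $7,860

Offer 1: monthly rate = 6.5%/12 = 0.0054167; payment = 142,000 × 0.0054167 / (1 − (1+0.0054167)^−240) = $1,058.71.
Offer 2: monthly rate = 7.2%/12 = 0.0060000; payment = 142,000 × 0.0060000 / (1 − (1+0.0060000)^−240) = $1,118.04.
Over 117 months: Offer 1 costs 117 × $1,058.71 + $500.00 = $124,369.07; Offer 2 costs 117 × $1,118.04 + $1,420.00 = $132,230.68.
Offer 1 is cheaper by $132,230.68 − $124,369.07 = $7,861.61.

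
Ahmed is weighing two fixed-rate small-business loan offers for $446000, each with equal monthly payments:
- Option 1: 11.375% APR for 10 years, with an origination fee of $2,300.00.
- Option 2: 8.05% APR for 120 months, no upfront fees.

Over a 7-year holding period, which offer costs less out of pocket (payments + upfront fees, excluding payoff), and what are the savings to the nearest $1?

Option 1: at 11.375% the monthly rate is 0.0094792, so the payment is 446,000 × 0.0094792 / (1 − 1.0094792^−120) = $6,238.70.
Option 2: at 8.05% the monthly rate is 0.0067083, so the payment is 446,000 × 0.0067083 / (1 − 1.0067083^−120) = $5,423.00.
Over 84 months: Option 1 costs 84 × $6,238.70 + $2,300.00 = $526,350.80; Option 2 costs 84 × $5,423.00 = $455,532.00.
Option 2 is cheaper by $526,350.80 − $455,532.00 = $70,818.80.

Option 2 by $70,819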